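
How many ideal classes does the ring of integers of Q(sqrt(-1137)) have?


K = Q(sqrt(-1137)). d mod 4 = 3, so D = disc(K) = 4d = -4548
h(K) equals the number of primitive reduced positive-definite forms (a, b, c) = a*x^2 + b*x*y + c*y^2 with b^2 - 4ac = D,
where reduced means |b| <= a <= c, with b >= 0 whenever |b| = a or a = c, and primitive means gcd(a, b, c) = 1.
Reduced forces 3a^2 <= |D| = 4548, so 1 <= a <= 38; b must have the parity of D, and c = (b^2 - D)/(4a) must be an integer >= a.
Enumerate a = 1..38, b in [-a, a]:
  a=1: (1, 0, 1137)  [1]
  a=2: (2, 2, 569)  [1]
  a=3: (3, 0, 379)  [1]
  a=4..5: none
  a=6: (6, 6, 191)  [1]
  a=7: (7, -4, 163), (7, 4, 163)  [2]
  a=8..13: none
  a=14: (14, -10, 83), (14, 10, 83)  [2]
  a=15..16: none
  a=17: (17, -12, 69), (17, 12, 69)  [2]
  a=18..20: none
  a=21: (21, -18, 58), (21, 18, 58)  [2]
  a=22: none
  a=23: (23, -12, 51), (23, 12, 51)  [2]
  a=24..28: none
  a=29: (29, -18, 42), (29, 18, 42)  [2]
  a=30: none
  a=31: (31, -28, 43), (31, 28, 43)  [2]
  a=32..33: none
  a=34: (34, -22, 37), (34, 22, 37)  [2]
  a=35..38: none
Total reduced forms: 1 + 1 + 1 + 1 + 2 + 2 + 2 + 2 + 2 + 2 + 2 + 2 = 20
h = 20

20


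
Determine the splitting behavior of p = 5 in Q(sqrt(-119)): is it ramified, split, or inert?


K = Q(sqrt(-119)). Since d mod 4 = 1, disc(K) = -119.
Check p | disc: -119 mod 5 = 1.
p does not divide disc. Compute Legendre symbol (d/p):
1^((5-1)/2) mod 5 = 1
(d/p) = 1, so p splits: (p) = P*P' with e=1, f=1, g=2.
Therefore p is split.

split


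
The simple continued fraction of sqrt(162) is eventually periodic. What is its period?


Run the CF algorithm for sqrt(162).
a_0 = floor(sqrt(162)) = 12; set m_0=0, q_0=1.
Recurrence: m' = q*a - m,  q' = (d - m'^2)/q,  a' = floor((a_0 + m')/q').
  step 1: m=12, q=18, a=1
  step 2: m=6, q=7, a=2
  step 3: m=8, q=14, a=1
  step 4: m=6, q=9, a=2
  step 5: m=12, q=2, a=12
  step 6: m=12, q=9, a=2
  step 7: m=6, q=14, a=1
  step 8: m=8, q=7, a=2
  step 9: m=6, q=18, a=1
  step 10: m=12, q=1, a=24
a_10 = 2*a_0 = 24, so the period closes here.
sqrt(162) = [12; 1, 2, 1, 2, 12, 2, 1, 2, 1, 24]
Period length = 10

10


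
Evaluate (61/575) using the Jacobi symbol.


Compute (61/575) via quadratic reciprocity:
  reciprocity: (61/575) -> +(575/61)
  reduce: (26/61)
  pull out 2: (2/61) = -1  (since 61 mod 8 = 5)
  reciprocity: (13/61) -> +(61/13)
  reduce: (9/13)
  reciprocity: (9/13) -> +(13/9)
  reduce: (4/9)
  pull out 2: (2/9) = +1  (since 9 mod 8 = 1)
  pull out 2: (2/9) = +1  (since 9 mod 8 = 1)
  (1/9) = 1
Product of signs = -1

-1


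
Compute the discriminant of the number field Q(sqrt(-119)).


For K = Q(sqrt(d)) with d squarefree: disc(K) = d if d = 1 mod 4, and disc(K) = 4d if d = 2 or 3 mod 4.
Here d = -119, and d mod 4 = 1.
d = 1 mod 4 (O_K = Z[(1+sqrt(d))/2]), so disc(K) = d = -119

-119


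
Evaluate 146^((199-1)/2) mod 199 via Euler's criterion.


p = 199 is prime and the exponent is (p-1)/2 = 99, so by Euler's criterion 146^99 = (146/199) = +1 or -1 mod 199.
Compute by square-and-multiply:
  99 = 64 + 32 + 2 + 1 (binary 1100011)
  Repeated squaring mod 199: 146^1 = 146, 146^2 = 23, 146^4 = 131, 146^8 = 47, 146^16 = 20, 146^32 = 2, 146^64 = 4
  146^99 = 146^64 * 146^32 * 146^2 * 146^1 = 4 * 2 * 23 * 146 mod 199
    4 * 2 = 8 = 8 mod 199
    8 * 23 = 184 = 184 mod 199
    184 * 146 = 26864 = 198 mod 199
  146^99 = 198 mod 199
Result 198 = p - 1 = -1 mod 199: 146 is a quadratic non-residue mod 199. As a residue in [0, p-1] the value is 198.
146^99 mod 199 = 198

198


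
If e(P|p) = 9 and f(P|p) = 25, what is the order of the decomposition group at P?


|D_P| = e * f
= 9 * 25
= 225

225


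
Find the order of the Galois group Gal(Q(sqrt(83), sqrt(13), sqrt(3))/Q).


The 3 square roots of distinct primes are multiplicatively independent over Q,
so [K:Q] = 2^3 and Gal(K/Q) is isomorphic to (Z/2Z)^3.
|Gal| = 2^3 = 8

8


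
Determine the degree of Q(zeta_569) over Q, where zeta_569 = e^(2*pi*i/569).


The degree equals Euler's totient phi(569).
569 = 569
phi(569) = 568

568


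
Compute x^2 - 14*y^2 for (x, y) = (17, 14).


x^2 - d*y^2
= 17^2 - 14*14^2
= 289 - 2744
= -2455

-2455


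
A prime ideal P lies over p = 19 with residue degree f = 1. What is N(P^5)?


N(P^a) = p^(a*f)
= 19^(5*1)
= 19^5
= 2476099

2476099


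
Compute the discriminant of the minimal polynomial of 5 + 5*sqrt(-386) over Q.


The element 5 + 5*sqrt(-386) has minimal polynomial:
x^2 - 10*x + 9675
Discriminant = (-10)^2 - 4*(9675)
= 100 - 38700
= -38600

-38600


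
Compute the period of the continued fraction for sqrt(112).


Run the CF algorithm for sqrt(112).
a_0 = floor(sqrt(112)) = 10; set m_0=0, q_0=1.
Recurrence: m' = q*a - m,  q' = (d - m'^2)/q,  a' = floor((a_0 + m')/q').
  step 1: m=10, q=12, a=1
  step 2: m=2, q=9, a=1
  step 3: m=7, q=7, a=2
  step 4: m=7, q=9, a=1
  step 5: m=2, q=12, a=1
  step 6: m=10, q=1, a=20
a_6 = 2*a_0 = 20, so the period closes here.
sqrt(112) = [10; 1, 1, 2, 1, 1, 20]
Period length = 6

6


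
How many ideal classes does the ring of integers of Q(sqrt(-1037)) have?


K = Q(sqrt(-1037)). d mod 4 = 3, so D = disc(K) = 4d = -4148
h(K) equals the number of primitive reduced positive-definite forms (a, b, c) = a*x^2 + b*x*y + c*y^2 with b^2 - 4ac = D,
where reduced means |b| <= a <= c, with b >= 0 whenever |b| = a or a = c, and primitive means gcd(a, b, c) = 1.
Reduced forces 3a^2 <= |D| = 4148, so 1 <= a <= 37; b must have the parity of D, and c = (b^2 - D)/(4a) must be an integer >= a.
Enumerate a = 1..37, b in [-a, a]:
  a=1: (1, 0, 1037)  [1]
  a=2: (2, 2, 519)  [1]
  a=3: (3, -2, 346), (3, 2, 346)  [2]
  a=4..5: none
  a=6: (6, -2, 173), (6, 2, 173)  [2]
  a=7..8: none
  a=9: (9, -8, 117), (9, 8, 117)  [2]
  a=10..12: none
  a=13: (13, -8, 81), (13, 8, 81)  [2]
  a=14..16: none
  a=17: (17, 0, 61)  [1]
  a=18: (18, -10, 59), (18, 10, 59)  [2]
  a=19..25: none
  a=26: (26, -18, 43), (26, 18, 43)  [2]
  a=27: (27, -8, 39), (27, 8, 39)  [2]
  a=28: none
  a=29: (29, -12, 37), (29, 12, 37)  [2]
  a=30..33: none
  a=34: (34, 34, 39)  [1]
  a=35..37: none
Total reduced forms: 1 + 1 + 2 + 2 + 2 + 2 + 1 + 2 + 2 + 2 + 2 + 1 = 20
h = 20

20


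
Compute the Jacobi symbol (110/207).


Compute (110/207) via quadratic reciprocity:
  pull out 2: (2/207) = +1  (since 207 mod 8 = 7)
  reciprocity: (55/207) -> -(207/55)
  reduce: (42/55)
  pull out 2: (2/55) = +1  (since 55 mod 8 = 7)
  reciprocity: (21/55) -> +(55/21)
  reduce: (13/21)
  reciprocity: (13/21) -> +(21/13)
  reduce: (8/13)
  pull out 2: (2/13) = -1  (since 13 mod 8 = 5)
  pull out 2: (2/13) = -1  (since 13 mod 8 = 5)
  pull out 2: (2/13) = -1  (since 13 mod 8 = 5)
  (1/13) = 1
Product of signs = 1

1


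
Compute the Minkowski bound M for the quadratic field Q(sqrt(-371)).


d = -371, d mod 4 = 1, so disc(K) = d = -371; |disc(K)| = 371
Imaginary quadratic field, so n = 2, s = r2 = 1, r1 = 0
M = (n!/n^n) * (4/pi)^s * sqrt(|disc(K)|) = (2!/2^2) * (4/pi)^1 * sqrt(371)
= 0.5 * 1.273240 * 19.261360
= 12.2622

12.2622


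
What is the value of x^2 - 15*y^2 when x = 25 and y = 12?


x^2 - d*y^2
= 25^2 - 15*12^2
= 625 - 2160
= -1535

-1535


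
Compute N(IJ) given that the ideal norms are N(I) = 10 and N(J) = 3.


N(IJ) = N(I) * N(J)
= 10 * 3
= 30

30


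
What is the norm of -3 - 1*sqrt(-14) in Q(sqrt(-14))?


N(a + b*sqrt(d)) = a^2 - d*b^2
= (-3)^2 - (-14)*(-1)^2
= 9 + 14
= 23

23


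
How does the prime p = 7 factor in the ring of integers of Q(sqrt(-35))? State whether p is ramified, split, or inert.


K = Q(sqrt(-35)). Since d mod 4 = 1, disc(K) = -35.
Check p | disc: -35 mod 7 = 0.
p divides disc, so p ramifies: (p) = P^2 with e=2, f=1, g=1.
Therefore p is ramified.

ramified


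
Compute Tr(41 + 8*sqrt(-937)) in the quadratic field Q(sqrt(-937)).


Tr(a + b*sqrt(d)) = (a + b*sqrt(d)) + (a - b*sqrt(d)) = 2a
= 2 * (41)
= 82

82


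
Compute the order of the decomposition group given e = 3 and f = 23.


|D_P| = e * f
= 3 * 23
= 69

69


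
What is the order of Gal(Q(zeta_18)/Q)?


|Gal(Q(zeta_18)/Q)| = phi(18)
= 6

6


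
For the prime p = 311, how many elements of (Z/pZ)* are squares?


For prime p, the number of non-zero quadratic residues is (p-1)/2.
= (311-1)/2
= 155

155


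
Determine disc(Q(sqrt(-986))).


For K = Q(sqrt(d)) with d squarefree: disc(K) = d if d = 1 mod 4, and disc(K) = 4d if d = 2 or 3 mod 4.
Here d = -986, and d mod 4 = 2.
d = 2 mod 4, not 1 (O_K = Z[sqrt(d)]), so disc(K) = 4d = 4 * (-986) = -3944

-3944


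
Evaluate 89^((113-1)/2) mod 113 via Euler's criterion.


p = 113 is prime and the exponent is (p-1)/2 = 56, so by Euler's criterion 89^56 = (89/113) = +1 or -1 mod 113.
Compute by square-and-multiply:
  56 = 32 + 16 + 8 (binary 111000)
  Repeated squaring mod 113: 89^1 = 89, 89^2 = 11, 89^4 = 8, 89^8 = 64, 89^16 = 28, 89^32 = 106
  89^56 = 89^32 * 89^16 * 89^8 = 106 * 28 * 64 mod 113
    106 * 28 = 2968 = 30 mod 113
    30 * 64 = 1920 = 112 mod 113
  89^56 = 112 mod 113
Result 112 = p - 1 = -1 mod 113: 89 is a quadratic non-residue mod 113. As a residue in [0, p-1] the value is 112.
89^56 mod 113 = 112

112


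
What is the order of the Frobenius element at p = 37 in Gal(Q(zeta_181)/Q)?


The Frobenius at p in Gal(Q(zeta_n)/Q) = (Z/nZ)* is the class of p, so its order is ord_181(37), the smallest k >= 1 with 37^k = 1 mod 181.
n = 181 = 181, phi(181) = 180; the order divides phi(n).
Divisors of 180: 1, 2, 3, 4, 5, 6, 9, 10, 12, 15, 18, 20, 30, 36, 45, 60, 90, 180
Repeated squaring mod 181: 37^1 = 37, 37^2 = 102, 37^4 = 87, 37^8 = 148, 37^16 = 3, 37^32 = 9, 37^64 = 81, 37^128 = 45
Test divisors in increasing order:
  k=1: 37^1 = 37 mod 181
  k=2: 37^2 = 102 mod 181
  k=3: 37^3 = 102 * 37 = 154 mod 181
  k=4: 37^4 = 87 mod 181
  k=5: 37^5 = 87 * 37 = 142 mod 181
  k=6: 37^6 = 87 * 102 = 5 mod 181
  k=9: 37^9 = 148 * 37 = 46 mod 181
  k=10: 37^10 = 148 * 102 = 73 mod 181
  k=12: 37^12 = 148 * 87 = 25 mod 181
  k=15: 37^15 = 148 * 87 * 102 * 37 = 49 mod 181
  k=18: 37^18 = 3 * 102 = 125 mod 181
  k=20: 37^20 = 3 * 87 = 80 mod 181
  k=30: 37^30 = 3 * 148 * 87 * 102 = 48 mod 181
  k=36: 37^36 = 9 * 87 = 59 mod 181
  k=45: 37^45 = 9 * 148 * 87 * 37 = 180 mod 181
  k=60: 37^60 = 9 * 3 * 148 * 87 = 132 mod 181
  k=90: 37^90 = 81 * 3 * 148 * 102 = 1 mod 181  <- first divisor giving 1
Order = 90

90


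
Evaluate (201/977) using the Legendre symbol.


p = 977 is prime, so compute (201/977) with the reciprocity algorithm (Jacobi-symbol steps: pull out 2s via (2/n), flip via reciprocity, reduce):
  reciprocity: (201/977) -> +(977/201)
  reduce: (173/201)
  reciprocity: (173/201) -> +(201/173)
  reduce: (28/173)
  pull out 2: (2/173) = -1  (since 173 mod 8 = 5)
  pull out 2: (2/173) = -1  (since 173 mod 8 = 5)
  reciprocity: (7/173) -> +(173/7)
  reduce: (5/7)
  reciprocity: (5/7) -> +(7/5)
  reduce: (2/5)
  pull out 2: (2/5) = -1  (since 5 mod 8 = 5)
  (1/5) = 1
Product of signs = -1
(201/977) = -1

-1


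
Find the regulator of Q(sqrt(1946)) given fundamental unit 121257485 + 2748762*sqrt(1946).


epsilon = 121257485 + 2748762*sqrt(1946)
= 2.4251e+08
R = ln(2.4251e+08)
= 19.3066

19.3066


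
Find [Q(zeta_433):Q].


The degree equals Euler's totient phi(433).
433 = 433
phi(433) = 432

432


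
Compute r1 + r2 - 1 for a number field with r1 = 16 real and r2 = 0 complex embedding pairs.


By Dirichlet's unit theorem:
rank = r1 + r2 - 1
= 16 + 0 - 1
= 15

15


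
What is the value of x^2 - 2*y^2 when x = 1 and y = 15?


x^2 - d*y^2
= 1^2 - 2*15^2
= 1 - 450
= -449

-449


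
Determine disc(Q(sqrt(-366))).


For K = Q(sqrt(d)) with d squarefree: disc(K) = d if d = 1 mod 4, and disc(K) = 4d if d = 2 or 3 mod 4.
Here d = -366, and d mod 4 = 2.
d = 2 mod 4, not 1 (O_K = Z[sqrt(d)]), so disc(K) = 4d = 4 * (-366) = -1464

-1464


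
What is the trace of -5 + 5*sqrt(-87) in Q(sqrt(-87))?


Tr(a + b*sqrt(d)) = (a + b*sqrt(d)) + (a - b*sqrt(d)) = 2a
= 2 * (-5)
= -10

-10


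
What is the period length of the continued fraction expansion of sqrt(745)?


Run the CF algorithm for sqrt(745).
a_0 = floor(sqrt(745)) = 27; set m_0=0, q_0=1.
Recurrence: m' = q*a - m,  q' = (d - m'^2)/q,  a' = floor((a_0 + m')/q').
  step 1: m=27, q=16, a=3
  step 2: m=21, q=19, a=2
  step 3: m=17, q=24, a=1
  step 4: m=7, q=29, a=1
  step 5: m=22, q=9, a=5
  step 6: m=23, q=24, a=2
  step 7: m=25, q=5, a=10
  step 8: m=25, q=24, a=2
  step 9: m=23, q=9, a=5
  step 10: m=22, q=29, a=1
  step 11: m=7, q=24, a=1
  step 12: m=17, q=19, a=2
  step 13: m=21, q=16, a=3
  step 14: m=27, q=1, a=54
a_14 = 2*a_0 = 54, so the period closes here.
sqrt(745) = [27; 3, 2, 1, 1, 5, 2, 10, 2, 5, 1, 1, 2, 3, 54]
Period length = 14

14


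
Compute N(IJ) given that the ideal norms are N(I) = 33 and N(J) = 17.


N(IJ) = N(I) * N(J)
= 33 * 17
= 561

561


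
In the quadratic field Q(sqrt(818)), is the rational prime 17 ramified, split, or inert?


K = Q(sqrt(818)). Since d mod 4 = 2, disc(K) = 3272.
Check p | disc: 3272 mod 17 = 8.
p does not divide disc. Compute Legendre symbol (d/p):
2^((17-1)/2) mod 17 = 1
(d/p) = 1, so p splits: (p) = P*P' with e=1, f=1, g=2.
Therefore p is split.

split


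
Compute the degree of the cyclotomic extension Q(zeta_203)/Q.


The degree equals Euler's totient phi(203).
203 = 7 * 29
phi(203) = 168

168


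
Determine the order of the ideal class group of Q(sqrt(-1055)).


K = Q(sqrt(-1055)). d mod 4 = 1, so D = disc(K) = d = -1055
h(K) equals the number of primitive reduced positive-definite forms (a, b, c) = a*x^2 + b*x*y + c*y^2 with b^2 - 4ac = D,
where reduced means |b| <= a <= c, with b >= 0 whenever |b| = a or a = c, and primitive means gcd(a, b, c) = 1.
Reduced forces 3a^2 <= |D| = 1055, so 1 <= a <= 18; b must have the parity of D, and c = (b^2 - D)/(4a) must be an integer >= a.
Enumerate a = 1..18, b in [-a, a]:
  a=1: (1, 1, 264)  [1]
  a=2: (2, -1, 132), (2, 1, 132)  [2]
  a=3: (3, -1, 88), (3, 1, 88)  [2]
  a=4: (4, -1, 66), (4, 1, 66)  [2]
  a=5: (5, 5, 54)  [1]
  a=6: (6, -5, 45), (6, -1, 44), (6, 1, 44), (6, 5, 45)  [4]
  a=7: (7, -3, 38), (7, 3, 38)  [2]
  a=8: (8, -1, 33), (8, 1, 33)  [2]
  a=9: (9, -5, 30), (9, 5, 30)  [2]
  a=10: (10, -5, 27), (10, 5, 27)  [2]
  a=11: (11, -1, 24), (11, 1, 24)  [2]
  a=12: (12, -7, 23), (12, -1, 22), (12, 1, 22), (12, 7, 23)  [4]
  a=13: none
  a=14: (14, -11, 21), (14, -3, 19), (14, 3, 19), (14, 11, 21)  [4]
  a=15: (15, -5, 18), (15, 5, 18)  [2]
  a=16: (16, -15, 20), (16, 15, 20)  [2]
  a=17: (17, -13, 18), (17, 13, 18)  [2]
  a=18: none
Total reduced forms: 1 + 2 + 2 + 2 + 1 + 4 + 2 + 2 + 2 + 2 + 2 + 4 + 4 + 2 + 2 + 2 = 36
h = 36

36


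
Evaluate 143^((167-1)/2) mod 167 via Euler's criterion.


p = 167 is prime and the exponent is (p-1)/2 = 83, so by Euler's criterion 143^83 = (143/167) = +1 or -1 mod 167.
Compute by square-and-multiply:
  83 = 64 + 16 + 2 + 1 (binary 1010011)
  Repeated squaring mod 167: 143^1 = 143, 143^2 = 75, 143^4 = 114, 143^8 = 137, 143^16 = 65, 143^32 = 50, 143^64 = 162
  143^83 = 143^64 * 143^16 * 143^2 * 143^1 = 162 * 65 * 75 * 143 mod 167
    162 * 65 = 10530 = 9 mod 167
    9 * 75 = 675 = 7 mod 167
    7 * 143 = 1001 = 166 mod 167
  143^83 = 166 mod 167
Result 166 = p - 1 = -1 mod 167: 143 is a quadratic non-residue mod 167. As a residue in [0, p-1] the value is 166.
143^83 mod 167 = 166

166


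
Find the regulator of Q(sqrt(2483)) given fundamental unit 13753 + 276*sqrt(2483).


epsilon = 13753 + 276*sqrt(2483)
= 27506.0000
R = ln(27506.0000)
= 10.2222

10.2222


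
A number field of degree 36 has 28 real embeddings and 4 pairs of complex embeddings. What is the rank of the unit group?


By Dirichlet's unit theorem:
rank = r1 + r2 - 1
= 28 + 4 - 1
= 31

31


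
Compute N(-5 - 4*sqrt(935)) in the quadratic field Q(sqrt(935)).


N(a + b*sqrt(d)) = a^2 - d*b^2
= (-5)^2 - (935)*(-4)^2
= 25 - 14960
= -14935

-14935


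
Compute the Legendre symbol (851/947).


p = 947 is prime, so compute (851/947) with the reciprocity algorithm (Jacobi-symbol steps: pull out 2s via (2/n), flip via reciprocity, reduce):
  reciprocity: (851/947) -> -(947/851)
  reduce: (96/851)
  pull out 2: (2/851) = -1  (since 851 mod 8 = 3)
  pull out 2: (2/851) = -1  (since 851 mod 8 = 3)
  pull out 2: (2/851) = -1  (since 851 mod 8 = 3)
  pull out 2: (2/851) = -1  (since 851 mod 8 = 3)
  pull out 2: (2/851) = -1  (since 851 mod 8 = 3)
  reciprocity: (3/851) -> -(851/3)
  reduce: (2/3)
  pull out 2: (2/3) = -1  (since 3 mod 8 = 3)
  (1/3) = 1
Product of signs = 1
(851/947) = 1

1


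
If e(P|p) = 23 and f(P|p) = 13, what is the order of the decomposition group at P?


|D_P| = e * f
= 23 * 13
= 299

299


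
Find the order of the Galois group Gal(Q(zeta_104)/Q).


|Gal(Q(zeta_104)/Q)| = phi(104)
= 48

48


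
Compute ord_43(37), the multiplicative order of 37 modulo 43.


We want ord_43(37), the smallest k >= 1 with 37^k = 1 mod 43.
n = 43 = 43, phi(43) = 42; the order divides phi(n).
Divisors of 42: 1, 2, 3, 6, 7, 14, 21, 42
Repeated squaring mod 43: 37^1 = 37, 37^2 = 36, 37^4 = 6, 37^8 = 36, 37^16 = 6, 37^32 = 36
Test divisors in increasing order:
  k=1: 37^1 = 37 mod 43
  k=2: 37^2 = 36 mod 43
  k=3: 37^3 = 36 * 37 = 42 mod 43
  k=6: 37^6 = 6 * 36 = 1 mod 43  <- first divisor giving 1
Order = 6

6


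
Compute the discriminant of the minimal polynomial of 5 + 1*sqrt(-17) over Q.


The element 5 + 1*sqrt(-17) has minimal polynomial:
x^2 - 10*x + 42
Discriminant = (-10)^2 - 4*(42)
= 100 - 168
= -68

-68


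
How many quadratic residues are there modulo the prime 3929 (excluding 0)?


For prime p, the number of non-zero quadratic residues is (p-1)/2.
= (3929-1)/2
= 1964

1964


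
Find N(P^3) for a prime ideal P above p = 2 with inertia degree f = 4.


N(P^a) = p^(a*f)
= 2^(3*4)
= 2^12
= 4096

4096


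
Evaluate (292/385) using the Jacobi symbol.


Compute (292/385) via quadratic reciprocity:
  pull out 2: (2/385) = +1  (since 385 mod 8 = 1)
  pull out 2: (2/385) = +1  (since 385 mod 8 = 1)
  reciprocity: (73/385) -> +(385/73)
  reduce: (20/73)
  pull out 2: (2/73) = +1  (since 73 mod 8 = 1)
  pull out 2: (2/73) = +1  (since 73 mod 8 = 1)
  reciprocity: (5/73) -> +(73/5)
  reduce: (3/5)
  reciprocity: (3/5) -> +(5/3)
  reduce: (2/3)
  pull out 2: (2/3) = -1  (since 3 mod 8 = 3)
  (1/3) = 1
Product of signs = -1

-1


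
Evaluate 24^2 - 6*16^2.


x^2 - d*y^2
= 24^2 - 6*16^2
= 576 - 1536
= -960

-960


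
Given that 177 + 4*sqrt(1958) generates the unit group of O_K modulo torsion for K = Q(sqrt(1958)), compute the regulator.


epsilon = 177 + 4*sqrt(1958)
= 353.9972
R = ln(353.9972)
= 5.8693

5.8693


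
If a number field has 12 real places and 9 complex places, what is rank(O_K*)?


By Dirichlet's unit theorem:
rank = r1 + r2 - 1
= 12 + 9 - 1
= 20

20


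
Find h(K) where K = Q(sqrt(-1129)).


K = Q(sqrt(-1129)). d mod 4 = 3, so D = disc(K) = 4d = -4516
h(K) equals the number of primitive reduced positive-definite forms (a, b, c) = a*x^2 + b*x*y + c*y^2 with b^2 - 4ac = D,
where reduced means |b| <= a <= c, with b >= 0 whenever |b| = a or a = c, and primitive means gcd(a, b, c) = 1.
Reduced forces 3a^2 <= |D| = 4516, so 1 <= a <= 38; b must have the parity of D, and c = (b^2 - D)/(4a) must be an integer >= a.
Enumerate a = 1..38, b in [-a, a]:
  a=1: (1, 0, 1129)  [1]
  a=2: (2, 2, 565)  [1]
  a=3..4: none
  a=5: (5, -2, 226), (5, 2, 226)  [2]
  a=6..9: none
  a=10: (10, -2, 113), (10, 2, 113)  [2]
  a=11: (11, -4, 103), (11, 4, 103)  [2]
  a=12..18: none
  a=19: (19, -14, 62), (19, 14, 62)  [2]
  a=20..21: none
  a=22: (22, -18, 55), (22, 18, 55)  [2]
  a=23..24: none
  a=25: (25, -22, 50), (25, 22, 50)  [2]
  a=26..30: none
  a=31: (31, -14, 38), (31, 14, 38)  [2]
  a=32..38: none
Total reduced forms: 1 + 1 + 2 + 2 + 2 + 2 + 2 + 2 + 2 = 16
h = 16

16


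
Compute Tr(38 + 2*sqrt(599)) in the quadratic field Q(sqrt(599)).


Tr(a + b*sqrt(d)) = (a + b*sqrt(d)) + (a - b*sqrt(d)) = 2a
= 2 * (38)
= 76

76


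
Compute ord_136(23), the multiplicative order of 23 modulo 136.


We want ord_136(23), the smallest k >= 1 with 23^k = 1 mod 136.
n = 136 = 2^3 * 17, phi(136) = 64; the order divides phi(n).
Divisors of 64: 1, 2, 4, 8, 16, 32, 64
Repeated squaring mod 136: 23^1 = 23, 23^2 = 121, 23^4 = 89, 23^8 = 33, 23^16 = 1, 23^32 = 1, 23^64 = 1
Test divisors in increasing order:
  k=1: 23^1 = 23 mod 136
  k=2: 23^2 = 121 mod 136
  k=4: 23^4 = 89 mod 136
  k=8: 23^8 = 33 mod 136
  k=16: 23^16 = 1 mod 136  <- first divisor giving 1
Order = 16

16


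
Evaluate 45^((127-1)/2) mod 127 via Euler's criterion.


p = 127 is prime and the exponent is (p-1)/2 = 63, so by Euler's criterion 45^63 = (45/127) = +1 or -1 mod 127.
Compute by square-and-multiply:
  63 = 32 + 16 + 8 + 4 + 2 + 1 (binary 111111)
  Repeated squaring mod 127: 45^1 = 45, 45^2 = 120, 45^4 = 49, 45^8 = 115, 45^16 = 17, 45^32 = 35
  45^63 = 45^32 * 45^16 * 45^8 * 45^4 * 45^2 * 45^1 = 35 * 17 * 115 * 49 * 120 * 45 mod 127
    35 * 17 = 595 = 87 mod 127
    87 * 115 = 10005 = 99 mod 127
    99 * 49 = 4851 = 25 mod 127
    25 * 120 = 3000 = 79 mod 127
    79 * 45 = 3555 = 126 mod 127
  45^63 = 126 mod 127
Result 126 = p - 1 = -1 mod 127: 45 is a quadratic non-residue mod 127. As a residue in [0, p-1] the value is 126.
45^63 mod 127 = 126

126


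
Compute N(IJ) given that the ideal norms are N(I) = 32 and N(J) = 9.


N(IJ) = N(I) * N(J)
= 32 * 9
= 288

288


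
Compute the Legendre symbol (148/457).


p = 457 is prime, so compute (148/457) with the reciprocity algorithm (Jacobi-symbol steps: pull out 2s via (2/n), flip via reciprocity, reduce):
  pull out 2: (2/457) = +1  (since 457 mod 8 = 1)
  pull out 2: (2/457) = +1  (since 457 mod 8 = 1)
  reciprocity: (37/457) -> +(457/37)
  reduce: (13/37)
  reciprocity: (13/37) -> +(37/13)
  reduce: (11/13)
  reciprocity: (11/13) -> +(13/11)
  reduce: (2/11)
  pull out 2: (2/11) = -1  (since 11 mod 8 = 3)
  (1/11) = 1
Product of signs = -1
(148/457) = -1

-1


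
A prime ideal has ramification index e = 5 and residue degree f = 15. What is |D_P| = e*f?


|D_P| = e * f
= 5 * 15
= 75

75


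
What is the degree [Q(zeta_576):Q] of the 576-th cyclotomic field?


The degree equals Euler's totient phi(576).
576 = 2^6 * 3^2
phi(576) = 192

192


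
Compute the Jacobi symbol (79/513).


Compute (79/513) via quadratic reciprocity:
  reciprocity: (79/513) -> +(513/79)
  reduce: (39/79)
  reciprocity: (39/79) -> -(79/39)
  reduce: (1/39)
  (1/39) = 1
Product of signs = -1

-1


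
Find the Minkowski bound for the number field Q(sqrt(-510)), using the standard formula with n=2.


d = -510, d mod 4 = 2, so disc(K) = 4d = -2040; |disc(K)| = 2040
Imaginary quadratic field, so n = 2, s = r2 = 1, r1 = 0
M = (n!/n^n) * (4/pi)^s * sqrt(|disc(K)|) = (2!/2^2) * (4/pi)^1 * sqrt(2040)
= 0.5 * 1.273240 * 45.166359
= 28.7538

28.7538


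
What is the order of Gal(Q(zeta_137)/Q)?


|Gal(Q(zeta_137)/Q)| = phi(137)
= 136

136


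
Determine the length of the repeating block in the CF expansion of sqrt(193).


Run the CF algorithm for sqrt(193).
a_0 = floor(sqrt(193)) = 13; set m_0=0, q_0=1.
Recurrence: m' = q*a - m,  q' = (d - m'^2)/q,  a' = floor((a_0 + m')/q').
  step 1: m=13, q=24, a=1
  step 2: m=11, q=3, a=8
  step 3: m=13, q=8, a=3
  step 4: m=11, q=9, a=2
  step 5: m=7, q=16, a=1
  step 6: m=9, q=7, a=3
  step 7: m=12, q=7, a=3
  step 8: m=9, q=16, a=1
  step 9: m=7, q=9, a=2
  step 10: m=11, q=8, a=3
  step 11: m=13, q=3, a=8
  step 12: m=11, q=24, a=1
  step 13: m=13, q=1, a=26
a_13 = 2*a_0 = 26, so the period closes here.
sqrt(193) = [13; 1, 8, 3, 2, 1, 3, 3, 1, 2, 3, 8, 1, 26]
Period length = 13

13


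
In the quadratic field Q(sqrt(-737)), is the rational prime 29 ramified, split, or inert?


K = Q(sqrt(-737)). Since d mod 4 = 3, disc(K) = -2948.
Check p | disc: -2948 mod 29 = 10.
p does not divide disc. Compute Legendre symbol (d/p):
17^((29-1)/2) mod 29 = -1
(d/p) = -1, so p is inert: (p) stays prime with e=1, f=2, g=1.
Therefore p is inert.

inert


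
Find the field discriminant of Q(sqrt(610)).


For K = Q(sqrt(d)) with d squarefree: disc(K) = d if d = 1 mod 4, and disc(K) = 4d if d = 2 or 3 mod 4.
Here d = 610, and d mod 4 = 2.
d = 2 mod 4, not 1 (O_K = Z[sqrt(d)]), so disc(K) = 4d = 4 * (610) = 2440

2440


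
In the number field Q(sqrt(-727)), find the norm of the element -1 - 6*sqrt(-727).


N(a + b*sqrt(d)) = a^2 - d*b^2
= (-1)^2 - (-727)*(-6)^2
= 1 + 26172
= 26173

26173


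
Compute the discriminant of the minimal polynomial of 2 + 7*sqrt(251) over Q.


The element 2 + 7*sqrt(251) has minimal polynomial:
x^2 - 4*x - 12295
Discriminant = (-4)^2 - 4*(-12295)
= 16 + 49180
= 49196

49196


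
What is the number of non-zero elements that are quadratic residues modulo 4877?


For prime p, the number of non-zero quadratic residues is (p-1)/2.
= (4877-1)/2
= 2438

2438


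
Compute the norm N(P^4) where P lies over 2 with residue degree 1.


N(P^a) = p^(a*f)
= 2^(4*1)
= 2^4
= 16

16


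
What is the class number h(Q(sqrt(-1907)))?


K = Q(sqrt(-1907)). d mod 4 = 1, so D = disc(K) = d = -1907
h(K) equals the number of primitive reduced positive-definite forms (a, b, c) = a*x^2 + b*x*y + c*y^2 with b^2 - 4ac = D,
where reduced means |b| <= a <= c, with b >= 0 whenever |b| = a or a = c, and primitive means gcd(a, b, c) = 1.
Reduced forces 3a^2 <= |D| = 1907, so 1 <= a <= 25; b must have the parity of D, and c = (b^2 - D)/(4a) must be an integer >= a.
Enumerate a = 1..25, b in [-a, a]:
  a=1: (1, 1, 477)  [1]
  a=2: none
  a=3: (3, -1, 159), (3, 1, 159)  [2]
  a=4..6: none
  a=7: (7, -5, 69), (7, 5, 69)  [2]
  a=8: none
  a=9: (9, -1, 53), (9, 1, 53)  [2]
  a=10..12: none
  a=13: (13, -11, 39), (13, 11, 39)  [2]
  a=14..20: none
  a=21: (21, -19, 27), (21, -5, 23), (21, 5, 23), (21, 19, 27)  [4]
  a=22..25: none
Total reduced forms: 1 + 2 + 2 + 2 + 2 + 4 = 13
h = 13

13


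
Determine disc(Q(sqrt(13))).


For K = Q(sqrt(d)) with d squarefree: disc(K) = d if d = 1 mod 4, and disc(K) = 4d if d = 2 or 3 mod 4.
Here d = 13, and d mod 4 = 1.
d = 1 mod 4 (O_K = Z[(1+sqrt(d))/2]), so disc(K) = d = 13

13


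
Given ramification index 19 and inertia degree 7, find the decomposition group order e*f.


|D_P| = e * f
= 19 * 7
= 133

133


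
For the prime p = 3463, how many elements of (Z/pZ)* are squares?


For prime p, the number of non-zero quadratic residues is (p-1)/2.
= (3463-1)/2
= 1731

1731


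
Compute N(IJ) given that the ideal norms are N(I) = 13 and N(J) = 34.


N(IJ) = N(I) * N(J)
= 13 * 34
= 442

442


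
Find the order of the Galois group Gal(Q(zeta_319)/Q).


|Gal(Q(zeta_319)/Q)| = phi(319)
= 280

280


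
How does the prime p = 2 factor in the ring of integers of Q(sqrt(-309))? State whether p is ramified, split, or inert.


K = Q(sqrt(-309)). Since d mod 4 = 3, disc(K) = -1236.
Check p | disc: -1236 mod 2 = 0.
p divides disc, so p ramifies: (p) = P^2 with e=2, f=1, g=1.
Therefore p is ramified.

ramified


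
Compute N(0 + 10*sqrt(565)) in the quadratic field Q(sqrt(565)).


N(a + b*sqrt(d)) = a^2 - d*b^2
= (0)^2 - (565)*(10)^2
= 0 - 56500
= -56500

-56500


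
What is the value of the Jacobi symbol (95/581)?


Compute (95/581) via quadratic reciprocity:
  reciprocity: (95/581) -> +(581/95)
  reduce: (11/95)
  reciprocity: (11/95) -> -(95/11)
  reduce: (7/11)
  reciprocity: (7/11) -> -(11/7)
  reduce: (4/7)
  pull out 2: (2/7) = +1  (since 7 mod 8 = 7)
  pull out 2: (2/7) = +1  (since 7 mod 8 = 7)
  (1/7) = 1
Product of signs = 1

1


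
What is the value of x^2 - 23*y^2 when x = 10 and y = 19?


x^2 - d*y^2
= 10^2 - 23*19^2
= 100 - 8303
= -8203

-8203


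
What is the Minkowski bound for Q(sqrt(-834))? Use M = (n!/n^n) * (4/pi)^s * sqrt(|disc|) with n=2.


d = -834, d mod 4 = 2, so disc(K) = 4d = -3336; |disc(K)| = 3336
Imaginary quadratic field, so n = 2, s = r2 = 1, r1 = 0
M = (n!/n^n) * (4/pi)^s * sqrt(|disc(K)|) = (2!/2^2) * (4/pi)^1 * sqrt(3336)
= 0.5 * 1.273240 * 57.758116
= 36.7700

36.7700


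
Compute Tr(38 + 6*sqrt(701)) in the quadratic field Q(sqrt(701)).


Tr(a + b*sqrt(d)) = (a + b*sqrt(d)) + (a - b*sqrt(d)) = 2a
= 2 * (38)
= 76

76


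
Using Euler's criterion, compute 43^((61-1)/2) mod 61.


p = 61 is prime and the exponent is (p-1)/2 = 30, so by Euler's criterion 43^30 = (43/61) = +1 or -1 mod 61.
Compute by square-and-multiply:
  30 = 16 + 8 + 4 + 2 (binary 11110)
  Repeated squaring mod 61: 43^1 = 43, 43^2 = 19, 43^4 = 56, 43^8 = 25, 43^16 = 15
  43^30 = 43^16 * 43^8 * 43^4 * 43^2 = 15 * 25 * 56 * 19 mod 61
    15 * 25 = 375 = 9 mod 61
    9 * 56 = 504 = 16 mod 61
    16 * 19 = 304 = 60 mod 61
  43^30 = 60 mod 61
Result 60 = p - 1 = -1 mod 61: 43 is a quadratic non-residue mod 61. As a residue in [0, p-1] the value is 60.
43^30 mod 61 = 60

60


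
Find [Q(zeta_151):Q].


The degree equals Euler's totient phi(151).
151 = 151
phi(151) = 150

150


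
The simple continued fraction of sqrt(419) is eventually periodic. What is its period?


Run the CF algorithm for sqrt(419).
a_0 = floor(sqrt(419)) = 20; set m_0=0, q_0=1.
Recurrence: m' = q*a - m,  q' = (d - m'^2)/q,  a' = floor((a_0 + m')/q').
  step 1: m=20, q=19, a=2
  step 2: m=18, q=5, a=7
  step 3: m=17, q=26, a=1
  step 4: m=9, q=13, a=2
  step 5: m=17, q=10, a=3
  step 6: m=13, q=25, a=1
  step 7: m=12, q=11, a=2
  step 8: m=10, q=29, a=1
  step 9: m=19, q=2, a=19
  step 10: m=19, q=29, a=1
  step 11: m=10, q=11, a=2
  step 12: m=12, q=25, a=1
  step 13: m=13, q=10, a=3
  step 14: m=17, q=13, a=2
  step 15: m=9, q=26, a=1
  step 16: m=17, q=5, a=7
  step 17: m=18, q=19, a=2
  step 18: m=20, q=1, a=40
a_18 = 2*a_0 = 40, so the period closes here.
sqrt(419) = [20; 2, 7, 1, 2, 3, 1, 2, 1, 19, 1, 2, 1, 3, 2, 1, 7, 2, 40]
Period length = 18

18


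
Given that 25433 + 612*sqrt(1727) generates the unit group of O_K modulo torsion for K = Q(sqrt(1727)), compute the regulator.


epsilon = 25433 + 612*sqrt(1727)
= 50866.0000
R = ln(50866.0000)
= 10.8370

10.8370


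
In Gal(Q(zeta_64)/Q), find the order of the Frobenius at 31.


The Frobenius at p in Gal(Q(zeta_n)/Q) = (Z/nZ)* is the class of p, so its order is ord_64(31), the smallest k >= 1 with 31^k = 1 mod 64.
n = 64 = 2^6, phi(64) = 32; the order divides phi(n).
Divisors of 32: 1, 2, 4, 8, 16, 32
Repeated squaring mod 64: 31^1 = 31, 31^2 = 1, 31^4 = 1, 31^8 = 1, 31^16 = 1, 31^32 = 1
Test divisors in increasing order:
  k=1: 31^1 = 31 mod 64
  k=2: 31^2 = 1 mod 64  <- first divisor giving 1
Order = 2

2


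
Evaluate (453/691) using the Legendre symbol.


p = 691 is prime, so compute (453/691) with the reciprocity algorithm (Jacobi-symbol steps: pull out 2s via (2/n), flip via reciprocity, reduce):
  reciprocity: (453/691) -> +(691/453)
  reduce: (238/453)
  pull out 2: (2/453) = -1  (since 453 mod 8 = 5)
  reciprocity: (119/453) -> +(453/119)
  reduce: (96/119)
  pull out 2: (2/119) = +1  (since 119 mod 8 = 7)
  pull out 2: (2/119) = +1  (since 119 mod 8 = 7)
  pull out 2: (2/119) = +1  (since 119 mod 8 = 7)
  pull out 2: (2/119) = +1  (since 119 mod 8 = 7)
  pull out 2: (2/119) = +1  (since 119 mod 8 = 7)
  reciprocity: (3/119) -> -(119/3)
  reduce: (2/3)
  pull out 2: (2/3) = -1  (since 3 mod 8 = 3)
  (1/3) = 1
Product of signs = -1
(453/691) = -1

-1


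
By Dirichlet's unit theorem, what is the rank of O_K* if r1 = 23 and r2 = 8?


By Dirichlet's unit theorem:
rank = r1 + r2 - 1
= 23 + 8 - 1
= 30

30


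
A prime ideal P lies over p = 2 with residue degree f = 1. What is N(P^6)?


N(P^a) = p^(a*f)
= 2^(6*1)
= 2^6
= 64

64


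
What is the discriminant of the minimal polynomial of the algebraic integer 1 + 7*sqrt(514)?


The element 1 + 7*sqrt(514) has minimal polynomial:
x^2 - 2*x - 25185
Discriminant = (-2)^2 - 4*(-25185)
= 4 + 100740
= 100744

100744


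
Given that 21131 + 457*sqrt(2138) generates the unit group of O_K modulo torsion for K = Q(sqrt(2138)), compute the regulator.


epsilon = 21131 + 457*sqrt(2138)
= 42262.0000
R = ln(42262.0000)
= 10.6516

10.6516


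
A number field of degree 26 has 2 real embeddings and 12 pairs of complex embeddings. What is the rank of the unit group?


By Dirichlet's unit theorem:
rank = r1 + r2 - 1
= 2 + 12 - 1
= 13

13


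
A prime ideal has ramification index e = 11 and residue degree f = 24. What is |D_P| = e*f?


|D_P| = e * f
= 11 * 24
= 264

264


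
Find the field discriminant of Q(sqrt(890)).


For K = Q(sqrt(d)) with d squarefree: disc(K) = d if d = 1 mod 4, and disc(K) = 4d if d = 2 or 3 mod 4.
Here d = 890, and d mod 4 = 2.
d = 2 mod 4, not 1 (O_K = Z[sqrt(d)]), so disc(K) = 4d = 4 * (890) = 3560

3560


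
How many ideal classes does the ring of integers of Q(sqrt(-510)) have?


K = Q(sqrt(-510)). d mod 4 = 2, so D = disc(K) = 4d = -2040
h(K) equals the number of primitive reduced positive-definite forms (a, b, c) = a*x^2 + b*x*y + c*y^2 with b^2 - 4ac = D,
where reduced means |b| <= a <= c, with b >= 0 whenever |b| = a or a = c, and primitive means gcd(a, b, c) = 1.
Reduced forces 3a^2 <= |D| = 2040, so 1 <= a <= 26; b must have the parity of D, and c = (b^2 - D)/(4a) must be an integer >= a.
Enumerate a = 1..26, b in [-a, a]:
  a=1: (1, 0, 510)  [1]
  a=2: (2, 0, 255)  [1]
  a=3: (3, 0, 170)  [1]
  a=4: none
  a=5: (5, 0, 102)  [1]
  a=6: (6, 0, 85)  [1]
  a=7: (7, -2, 73), (7, 2, 73)  [2]
  a=8..9: none
  a=10: (10, 0, 51)  [1]
  a=11..12: none
  a=13: (13, -12, 42), (13, 12, 42)  [2]
  a=14: (14, -12, 39), (14, 12, 39)  [2]
  a=15: (15, 0, 34)  [1]
  a=16: none
  a=17: (17, 0, 30)  [1]
  a=18..20: none
  a=21: (21, -12, 26), (21, 12, 26)  [2]
  a=22..26: none
Total reduced forms: 1 + 1 + 1 + 1 + 1 + 2 + 1 + 2 + 2 + 1 + 1 + 2 = 16
h = 16

16


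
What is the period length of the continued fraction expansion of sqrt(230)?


Run the CF algorithm for sqrt(230).
a_0 = floor(sqrt(230)) = 15; set m_0=0, q_0=1.
Recurrence: m' = q*a - m,  q' = (d - m'^2)/q,  a' = floor((a_0 + m')/q').
  step 1: m=15, q=5, a=6
  step 2: m=15, q=1, a=30
a_2 = 2*a_0 = 30, so the period closes here.
sqrt(230) = [15; 6, 30]
Period length = 2

2


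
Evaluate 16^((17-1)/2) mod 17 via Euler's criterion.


p = 17 is prime and the exponent is (p-1)/2 = 8, so by Euler's criterion 16^8 = (16/17) = +1 or -1 mod 17.
Compute by square-and-multiply:
  8 = 8 (binary 1000)
  Repeated squaring mod 17: 16^1 = 16, 16^2 = 1, 16^4 = 1, 16^8 = 1
  16^8 = 1 mod 17
Result 1: 16 is a quadratic residue mod 17.
16^8 mod 17 = 1

1


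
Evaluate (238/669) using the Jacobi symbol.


Compute (238/669) via quadratic reciprocity:
  pull out 2: (2/669) = -1  (since 669 mod 8 = 5)
  reciprocity: (119/669) -> +(669/119)
  reduce: (74/119)
  pull out 2: (2/119) = +1  (since 119 mod 8 = 7)
  reciprocity: (37/119) -> +(119/37)
  reduce: (8/37)
  pull out 2: (2/37) = -1  (since 37 mod 8 = 5)
  pull out 2: (2/37) = -1  (since 37 mod 8 = 5)
  pull out 2: (2/37) = -1  (since 37 mod 8 = 5)
  (1/37) = 1
Product of signs = 1

1


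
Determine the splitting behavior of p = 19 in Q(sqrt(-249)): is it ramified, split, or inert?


K = Q(sqrt(-249)). Since d mod 4 = 3, disc(K) = -996.
Check p | disc: -996 mod 19 = 11.
p does not divide disc. Compute Legendre symbol (d/p):
17^((19-1)/2) mod 19 = 1
(d/p) = 1, so p splits: (p) = P*P' with e=1, f=1, g=2.
Therefore p is split.

split


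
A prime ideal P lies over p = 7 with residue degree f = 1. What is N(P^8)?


N(P^a) = p^(a*f)
= 7^(8*1)
= 7^8
= 5764801

5764801


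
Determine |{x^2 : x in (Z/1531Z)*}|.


For prime p, the number of non-zero quadratic residues is (p-1)/2.
= (1531-1)/2
= 765

765


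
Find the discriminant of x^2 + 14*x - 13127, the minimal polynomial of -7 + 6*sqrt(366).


The element -7 + 6*sqrt(366) has minimal polynomial:
x^2 + 14*x - 13127
Discriminant = (14)^2 - 4*(-13127)
= 196 + 52508
= 52704

52704


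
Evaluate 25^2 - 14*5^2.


x^2 - d*y^2
= 25^2 - 14*5^2
= 625 - 350
= 275

275


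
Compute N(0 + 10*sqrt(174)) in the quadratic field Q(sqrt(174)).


N(a + b*sqrt(d)) = a^2 - d*b^2
= (0)^2 - (174)*(10)^2
= 0 - 17400
= -17400

-17400


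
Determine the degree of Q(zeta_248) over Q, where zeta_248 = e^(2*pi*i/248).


The degree equals Euler's totient phi(248).
248 = 2^3 * 31
phi(248) = 120

120


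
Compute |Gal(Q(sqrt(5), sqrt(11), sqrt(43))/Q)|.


The 3 square roots of distinct primes are multiplicatively independent over Q,
so [K:Q] = 2^3 and Gal(K/Q) is isomorphic to (Z/2Z)^3.
|Gal| = 2^3 = 8

8


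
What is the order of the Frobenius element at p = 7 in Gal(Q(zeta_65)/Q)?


The Frobenius at p in Gal(Q(zeta_n)/Q) = (Z/nZ)* is the class of p, so its order is ord_65(7), the smallest k >= 1 with 7^k = 1 mod 65.
n = 65 = 5 * 13, phi(65) = 48; the order divides phi(n).
Divisors of 48: 1, 2, 3, 4, 6, 8, 12, 16, 24, 48
Repeated squaring mod 65: 7^1 = 7, 7^2 = 49, 7^4 = 61, 7^8 = 16, 7^16 = 61, 7^32 = 16
Test divisors in increasing order:
  k=1: 7^1 = 7 mod 65
  k=2: 7^2 = 49 mod 65
  k=3: 7^3 = 49 * 7 = 18 mod 65
  k=4: 7^4 = 61 mod 65
  k=6: 7^6 = 61 * 49 = 64 mod 65
  k=8: 7^8 = 16 mod 65
  k=12: 7^12 = 16 * 61 = 1 mod 65  <- first divisor giving 1
Order = 12

12


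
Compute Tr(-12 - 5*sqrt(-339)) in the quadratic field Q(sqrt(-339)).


Tr(a + b*sqrt(d)) = (a + b*sqrt(d)) + (a - b*sqrt(d)) = 2a
= 2 * (-12)
= -24

-24


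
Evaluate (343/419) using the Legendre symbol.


p = 419 is prime, so compute (343/419) with the reciprocity algorithm (Jacobi-symbol steps: pull out 2s via (2/n), flip via reciprocity, reduce):
  reciprocity: (343/419) -> -(419/343)
  reduce: (76/343)
  pull out 2: (2/343) = +1  (since 343 mod 8 = 7)
  pull out 2: (2/343) = +1  (since 343 mod 8 = 7)
  reciprocity: (19/343) -> -(343/19)
  reduce: (1/19)
  (1/19) = 1
Product of signs = 1
(343/419) = 1

1


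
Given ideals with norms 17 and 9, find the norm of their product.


N(IJ) = N(I) * N(J)
= 17 * 9
= 153

153


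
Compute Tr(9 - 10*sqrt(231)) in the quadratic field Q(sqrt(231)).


Tr(a + b*sqrt(d)) = (a + b*sqrt(d)) + (a - b*sqrt(d)) = 2a
= 2 * (9)
= 18

18


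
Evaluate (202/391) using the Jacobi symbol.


Compute (202/391) via quadratic reciprocity:
  pull out 2: (2/391) = +1  (since 391 mod 8 = 7)
  reciprocity: (101/391) -> +(391/101)
  reduce: (88/101)
  pull out 2: (2/101) = -1  (since 101 mod 8 = 5)
  pull out 2: (2/101) = -1  (since 101 mod 8 = 5)
  pull out 2: (2/101) = -1  (since 101 mod 8 = 5)
  reciprocity: (11/101) -> +(101/11)
  reduce: (2/11)
  pull out 2: (2/11) = -1  (since 11 mod 8 = 3)
  (1/11) = 1
Product of signs = 1

1


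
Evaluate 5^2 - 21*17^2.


x^2 - d*y^2
= 5^2 - 21*17^2
= 25 - 6069
= -6044

-6044


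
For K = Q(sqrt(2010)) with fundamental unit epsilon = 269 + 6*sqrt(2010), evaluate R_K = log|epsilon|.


epsilon = 269 + 6*sqrt(2010)
= 537.9981
R = ln(537.9981)
= 6.2879

6.2879


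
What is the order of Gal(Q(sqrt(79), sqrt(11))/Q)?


The 2 square roots of distinct primes are multiplicatively independent over Q,
so [K:Q] = 2^2 and Gal(K/Q) is isomorphic to (Z/2Z)^2.
|Gal| = 2^2 = 4

4


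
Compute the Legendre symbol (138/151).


p = 151 is prime, so compute (138/151) with the reciprocity algorithm (Jacobi-symbol steps: pull out 2s via (2/n), flip via reciprocity, reduce):
  pull out 2: (2/151) = +1  (since 151 mod 8 = 7)
  reciprocity: (69/151) -> +(151/69)
  reduce: (13/69)
  reciprocity: (13/69) -> +(69/13)
  reduce: (4/13)
  pull out 2: (2/13) = -1  (since 13 mod 8 = 5)
  pull out 2: (2/13) = -1  (since 13 mod 8 = 5)
  (1/13) = 1
Product of signs = 1
(138/151) = 1

1


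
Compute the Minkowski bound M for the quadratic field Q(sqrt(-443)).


d = -443, d mod 4 = 1, so disc(K) = d = -443; |disc(K)| = 443
Imaginary quadratic field, so n = 2, s = r2 = 1, r1 = 0
M = (n!/n^n) * (4/pi)^s * sqrt(|disc(K)|) = (2!/2^2) * (4/pi)^1 * sqrt(443)
= 0.5 * 1.273240 * 21.047565
= 13.3993

13.3993
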